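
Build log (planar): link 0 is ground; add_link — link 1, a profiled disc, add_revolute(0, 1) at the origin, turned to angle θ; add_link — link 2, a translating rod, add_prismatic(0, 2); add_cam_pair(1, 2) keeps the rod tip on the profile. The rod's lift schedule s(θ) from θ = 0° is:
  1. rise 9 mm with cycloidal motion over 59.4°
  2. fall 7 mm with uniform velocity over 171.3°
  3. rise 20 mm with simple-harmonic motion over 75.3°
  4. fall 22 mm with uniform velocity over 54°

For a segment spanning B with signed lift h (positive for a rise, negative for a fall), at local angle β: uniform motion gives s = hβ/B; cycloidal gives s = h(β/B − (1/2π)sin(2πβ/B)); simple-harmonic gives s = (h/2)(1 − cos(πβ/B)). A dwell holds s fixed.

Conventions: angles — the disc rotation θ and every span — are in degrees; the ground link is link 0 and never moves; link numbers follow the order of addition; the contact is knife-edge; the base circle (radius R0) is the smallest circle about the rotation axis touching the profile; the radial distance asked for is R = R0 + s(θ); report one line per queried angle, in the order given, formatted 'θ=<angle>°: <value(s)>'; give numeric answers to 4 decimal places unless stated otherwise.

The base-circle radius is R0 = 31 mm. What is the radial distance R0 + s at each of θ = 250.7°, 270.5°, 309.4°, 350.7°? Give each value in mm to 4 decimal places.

seg 1 [0°–59.4°] cycloidal, h=9: full span → s += 9 → s = 9.0000
seg 2 [59.4°–230.7°] uniform, h=-7: full span → s += -7 → s = 2.0000
seg 3 [230.7°–306°] simple-harmonic, h=20: θ=250.7° here. β=20, B=75.3. 20/2·(1 − cos(π·0.2656)) = 3.2839 → s = 5.2839
seg 3 [230.7°–306°] simple-harmonic, h=20: θ=270.5° here. β=39.8, B=75.3. 20/2·(1 − cos(π·0.5286)) = 10.8958 → s = 12.8958
seg 3 [230.7°–306°] simple-harmonic, h=20: full span → s += 20 → s = 22.0000
seg 4 [306°–360°] uniform, h=-22: θ=309.4° here. β=3.4, B=54. -22·3.4/54 = -1.3852 → s = 20.6148
seg 4 [306°–360°] uniform, h=-22: θ=350.7° here. β=44.7, B=54. -22·44.7/54 = -18.2111 → s = 3.7889
θ=250.7°: R = R0 + s = 31 + 5.2839 = 36.2839
θ=270.5°: R = R0 + s = 31 + 12.8958 = 43.8958
θ=309.4°: R = R0 + s = 31 + 20.6148 = 51.6148
θ=350.7°: R = R0 + s = 31 + 3.7889 = 34.7889

θ=250.7°: 36.2839
θ=270.5°: 43.8958
θ=309.4°: 51.6148
θ=350.7°: 34.7889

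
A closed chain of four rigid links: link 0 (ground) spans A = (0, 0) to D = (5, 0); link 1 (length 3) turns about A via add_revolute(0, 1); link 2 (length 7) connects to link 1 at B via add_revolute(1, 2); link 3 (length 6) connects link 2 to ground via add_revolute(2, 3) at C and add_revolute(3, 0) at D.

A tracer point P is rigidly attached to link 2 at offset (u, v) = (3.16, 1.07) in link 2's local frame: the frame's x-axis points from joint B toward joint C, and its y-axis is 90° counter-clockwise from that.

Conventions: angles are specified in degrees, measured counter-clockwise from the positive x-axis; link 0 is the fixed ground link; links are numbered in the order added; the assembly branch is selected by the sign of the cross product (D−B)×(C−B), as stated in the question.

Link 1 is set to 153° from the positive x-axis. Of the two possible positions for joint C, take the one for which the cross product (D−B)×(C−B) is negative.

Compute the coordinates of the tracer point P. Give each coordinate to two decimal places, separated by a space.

A=(0,0), D=(5.00,0)
B = A + 3.00·(cos153°, sin153°) = (-2.6730, 1.3620)
|BD| = 7.7930
circle(B,7.00) ∩ circle(D,6.00): a=4.7306, h=5.1596
  candidates: C₊=(2.8865,5.6154) cross=40.209; C₋=(1.0830,-4.5450) cross=-40.209
  branch - wants cross < 0 → take C=(1.0830,-4.5450) (cross=-40.209)
ex = (C−B)/|BC| = (0.5366,-0.8439); ey = (0.8439,0.5366)
P = B + 3.16·ex + 1.07·ey = (-0.0745,-0.7305)

-0.07 -0.73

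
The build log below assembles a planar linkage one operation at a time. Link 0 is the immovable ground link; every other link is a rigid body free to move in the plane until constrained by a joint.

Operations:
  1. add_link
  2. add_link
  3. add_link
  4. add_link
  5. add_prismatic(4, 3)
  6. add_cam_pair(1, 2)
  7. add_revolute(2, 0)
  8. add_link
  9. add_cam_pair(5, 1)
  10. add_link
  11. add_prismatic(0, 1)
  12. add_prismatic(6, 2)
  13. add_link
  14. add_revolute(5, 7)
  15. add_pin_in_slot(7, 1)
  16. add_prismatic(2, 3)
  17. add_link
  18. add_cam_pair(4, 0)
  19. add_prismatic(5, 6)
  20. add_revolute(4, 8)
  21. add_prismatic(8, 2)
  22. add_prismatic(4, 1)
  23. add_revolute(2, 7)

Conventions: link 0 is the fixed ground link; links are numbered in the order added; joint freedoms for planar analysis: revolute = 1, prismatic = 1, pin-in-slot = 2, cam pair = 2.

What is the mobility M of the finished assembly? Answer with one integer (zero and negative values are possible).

(L,J1,J2)=(1,0,0); link0 fixed
link1: (2,0,0)
link2: (3,0,0)
link3: (4,0,0)
link4: (5,0,0)
P 4-3 [J1]: (5,1,0)
C 1-2 [J2]: (5,1,1)
R 2-0 [J1]: (5,2,1)
link5: (6,2,1)
C 5-1 [J2]: (6,2,2)
link6: (7,2,2)
P 0-1 [J1]: (7,3,2)
P 6-2 [J1]: (7,4,2)
link7: (8,4,2)
R 5-7 [J1]: (8,5,2)
PS 7-1 [J2]: (8,5,3)
P 2-3 [J1]: (8,6,3)
link8: (9,6,3)
C 4-0 [J2]: (9,6,4)
P 5-6 [J1]: (9,7,4)
R 4-8 [J1]: (9,8,4)
P 8-2 [J1]: (9,9,4)
P 4-1 [J1]: (9,10,4)
R 2-7 [J1]: (9,11,4)
Grübler: 3·8 − 2·11 − 4 = -2

M = -2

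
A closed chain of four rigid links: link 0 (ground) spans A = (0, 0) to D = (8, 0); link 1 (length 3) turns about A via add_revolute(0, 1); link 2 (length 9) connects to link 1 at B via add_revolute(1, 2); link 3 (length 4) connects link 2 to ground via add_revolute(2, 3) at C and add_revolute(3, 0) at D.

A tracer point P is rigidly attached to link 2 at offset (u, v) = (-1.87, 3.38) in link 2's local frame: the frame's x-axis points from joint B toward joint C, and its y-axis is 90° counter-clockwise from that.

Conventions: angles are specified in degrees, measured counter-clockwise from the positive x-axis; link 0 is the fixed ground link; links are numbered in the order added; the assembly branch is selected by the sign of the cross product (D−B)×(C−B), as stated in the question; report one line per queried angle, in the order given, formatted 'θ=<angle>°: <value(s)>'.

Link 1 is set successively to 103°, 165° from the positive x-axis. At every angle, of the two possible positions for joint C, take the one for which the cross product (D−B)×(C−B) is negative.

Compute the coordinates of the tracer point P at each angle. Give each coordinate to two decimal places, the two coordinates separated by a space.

A=(0,0), D=(8.00,0)
θ=103°: B = A + 3.00·(cos103°, sin103°) = (-0.6749, 2.9231)
θ=103°: |BD| = 9.1541
θ=103°: circle(B,9.00) ∩ circle(D,4.00): a=8.1274, h=3.8660
θ=103°:   candidates: C₊=(8.2615,3.9914) cross=35.390; C₋=(5.7925,-3.3357) cross=-35.390
θ=103°:   branch - wants cross < 0 → take C=(5.7925,-3.3357) (cross=-35.390)
θ=103°: ex = (C−B)/|BC| = (0.7186,-0.6954); ey = (0.6954,0.7186)
θ=103°: P = B + -1.87·ex + 3.38·ey = (0.3319,6.6524)
θ=165°: B = A + 3.00·(cos165°, sin165°) = (-2.8978, 0.7765)
θ=165°: |BD| = 10.9254
θ=165°: circle(B,9.00) ∩ circle(D,4.00): a=8.4374, h=3.1321
θ=165°:   candidates: C₊=(5.7409,3.3010) cross=34.219; C₋=(5.2957,-2.9473) cross=-34.219
θ=165°:   branch - wants cross < 0 → take C=(5.2957,-2.9473) (cross=-34.219)
θ=165°: ex = (C−B)/|BC| = (0.9104,-0.4138); ey = (0.4138,0.9104)
θ=165°: P = B + -1.87·ex + 3.38·ey = (-3.2017,4.6273)

θ=103°: 0.33 6.65
θ=165°: -3.20 4.63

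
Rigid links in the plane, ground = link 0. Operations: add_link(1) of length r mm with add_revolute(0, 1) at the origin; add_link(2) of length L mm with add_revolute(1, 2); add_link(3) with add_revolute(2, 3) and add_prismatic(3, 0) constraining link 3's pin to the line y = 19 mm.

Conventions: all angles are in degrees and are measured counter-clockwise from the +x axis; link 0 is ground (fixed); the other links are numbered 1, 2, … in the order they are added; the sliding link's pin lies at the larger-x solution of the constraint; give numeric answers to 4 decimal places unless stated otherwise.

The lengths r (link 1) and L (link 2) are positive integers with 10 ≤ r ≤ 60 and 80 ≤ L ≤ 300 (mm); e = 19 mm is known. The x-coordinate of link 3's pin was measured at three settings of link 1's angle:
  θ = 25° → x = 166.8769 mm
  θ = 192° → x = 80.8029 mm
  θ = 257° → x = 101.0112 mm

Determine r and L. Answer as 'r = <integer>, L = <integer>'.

constraint per measurement: (x − r cos θ)² + (r sin θ − e)² = L²
subtracting the θ₁ and θ₂ equations cancels the r² and L² terms:
r = (x₁² − x₂²) / (2[(x₁cos θ₁ + e sin θ₁) − (x₂cos θ₂ + e sin θ₂)]) = 44.0000 → r = 44
L² = (x₁ − r cos θ₁)² + (r sin θ₁ − e)² = 16129.0006 → L = 127.0000 → L = 127
check at θ₃=257°: x = 101.0112 (printed 101.0112) ✓

r = 44, L = 127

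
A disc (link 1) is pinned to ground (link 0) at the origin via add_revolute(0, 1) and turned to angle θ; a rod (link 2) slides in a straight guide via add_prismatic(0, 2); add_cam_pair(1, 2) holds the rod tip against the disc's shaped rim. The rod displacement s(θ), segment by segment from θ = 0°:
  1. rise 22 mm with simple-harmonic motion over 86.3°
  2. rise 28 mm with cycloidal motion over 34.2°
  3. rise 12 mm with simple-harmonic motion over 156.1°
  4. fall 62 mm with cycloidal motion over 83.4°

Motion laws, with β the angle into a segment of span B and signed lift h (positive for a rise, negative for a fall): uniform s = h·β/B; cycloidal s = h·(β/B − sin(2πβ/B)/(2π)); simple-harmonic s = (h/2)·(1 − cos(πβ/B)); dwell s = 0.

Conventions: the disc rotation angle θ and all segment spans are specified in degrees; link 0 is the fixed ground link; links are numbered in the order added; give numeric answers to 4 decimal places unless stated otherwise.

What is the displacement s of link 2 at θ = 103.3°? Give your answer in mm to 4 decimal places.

segment 1 (0° to 86.3°, simple-harmonic, h = 22) is passed completely: s = 0.0000 + (22) = 22.0000
θ = 103.3° falls in segment 2 (86.3° to 120.5°, cycloidal, h = 28): β = 103.3 − 86.3 = 17°, B = 34.2°; Δs = 28·(0.4971 − sin(2π·0.4971)/(2π)) = 13.8363; s = 22.0000 + 13.8363 = 35.8363

35.8363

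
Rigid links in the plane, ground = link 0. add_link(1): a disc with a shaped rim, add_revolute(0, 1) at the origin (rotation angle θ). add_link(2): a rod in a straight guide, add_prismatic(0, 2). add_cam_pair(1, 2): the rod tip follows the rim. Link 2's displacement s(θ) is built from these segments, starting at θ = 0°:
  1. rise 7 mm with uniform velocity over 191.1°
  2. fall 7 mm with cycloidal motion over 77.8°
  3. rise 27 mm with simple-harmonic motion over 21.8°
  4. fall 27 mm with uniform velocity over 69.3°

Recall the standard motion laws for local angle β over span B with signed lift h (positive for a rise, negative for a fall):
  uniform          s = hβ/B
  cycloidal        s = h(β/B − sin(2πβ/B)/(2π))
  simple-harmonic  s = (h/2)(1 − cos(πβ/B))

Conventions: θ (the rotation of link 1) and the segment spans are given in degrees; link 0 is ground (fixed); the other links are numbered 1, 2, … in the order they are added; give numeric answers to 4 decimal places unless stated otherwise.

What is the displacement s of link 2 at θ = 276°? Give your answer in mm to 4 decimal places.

segment 1 (0° to 191.1°, uniform, h = 7) is passed completely: s = 0.0000 + (7) = 7.0000
segment 2 (191.1° to 268.9°, cycloidal, h = -7) is passed completely: s = 7.0000 + (-7) = 0.0000
θ = 276° falls in segment 3 (268.9° to 290.7°, simple-harmonic, h = 27): β = 276 − 268.9 = 7.1°, B = 21.8°; Δs = 27/2·(1 − cos(π·0.3257)) = 6.4712; s = 0.0000 + 6.4712 = 6.4712

6.4712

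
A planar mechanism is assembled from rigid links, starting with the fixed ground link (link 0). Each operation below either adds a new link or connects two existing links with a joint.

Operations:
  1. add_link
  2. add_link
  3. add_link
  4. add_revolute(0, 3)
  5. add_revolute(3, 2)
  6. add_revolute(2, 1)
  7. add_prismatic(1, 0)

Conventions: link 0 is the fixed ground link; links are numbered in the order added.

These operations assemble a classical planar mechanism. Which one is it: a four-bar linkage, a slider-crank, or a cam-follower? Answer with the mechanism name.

links: 4 (incl. ground); joints: 3 revolute, 1 prismatic, 0 higher (cam) pair, forming one closed loop
4 links, 3 revolutes + 1 prismatic in one loop → slider-crank

slider-crank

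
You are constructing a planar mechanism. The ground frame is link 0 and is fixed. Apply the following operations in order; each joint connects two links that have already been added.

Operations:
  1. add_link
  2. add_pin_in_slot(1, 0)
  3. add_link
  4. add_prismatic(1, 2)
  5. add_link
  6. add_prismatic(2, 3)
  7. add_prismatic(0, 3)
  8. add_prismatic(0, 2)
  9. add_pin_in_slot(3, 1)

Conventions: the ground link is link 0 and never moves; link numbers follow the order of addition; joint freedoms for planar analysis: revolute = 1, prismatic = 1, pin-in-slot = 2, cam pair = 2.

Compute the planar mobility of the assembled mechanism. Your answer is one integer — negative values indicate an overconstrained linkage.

link 0 = ground. State L|J1|J2 = 1|0|0
+link1  2|0|0
PS(1,0) f=2→J2  2|0|1
+link2  3|0|1
P(1,2) f=1→J1  3|1|1
+link3  4|1|1
P(2,3) f=1→J1  4|2|1
P(0,3) f=1→J1  4|3|1
P(0,2) f=1→J1  4|4|1
PS(3,1) f=2→J2  4|4|2
M = 3(4−1)−2·4−2 = 9−8−2 = -1

M = -1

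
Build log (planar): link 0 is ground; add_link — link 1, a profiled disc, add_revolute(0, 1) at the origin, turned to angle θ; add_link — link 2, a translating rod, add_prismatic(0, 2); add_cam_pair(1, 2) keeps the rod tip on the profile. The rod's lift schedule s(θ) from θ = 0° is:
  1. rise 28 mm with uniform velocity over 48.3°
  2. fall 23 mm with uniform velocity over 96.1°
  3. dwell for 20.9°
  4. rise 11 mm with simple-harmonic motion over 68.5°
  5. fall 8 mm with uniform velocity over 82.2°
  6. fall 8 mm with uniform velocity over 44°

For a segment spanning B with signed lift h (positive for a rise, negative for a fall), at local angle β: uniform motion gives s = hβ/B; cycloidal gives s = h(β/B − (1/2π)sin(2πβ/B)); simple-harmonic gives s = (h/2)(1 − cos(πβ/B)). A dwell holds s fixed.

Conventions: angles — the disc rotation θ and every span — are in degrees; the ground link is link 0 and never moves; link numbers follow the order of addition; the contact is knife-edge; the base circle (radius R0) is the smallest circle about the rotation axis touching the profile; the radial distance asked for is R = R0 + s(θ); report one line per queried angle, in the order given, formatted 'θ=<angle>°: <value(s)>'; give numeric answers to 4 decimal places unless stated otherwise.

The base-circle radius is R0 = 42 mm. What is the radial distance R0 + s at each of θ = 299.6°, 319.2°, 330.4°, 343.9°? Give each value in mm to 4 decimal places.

seg 1 [0°–48.3°] uniform, h=28: full span → s += 28 → s = 28.0000
seg 2 [48.3°–144.4°] uniform, h=-23: full span → s += -23 → s = 5.0000
seg 3 [144.4°–165.3°] dwell: s stays 5.0000
seg 4 [165.3°–233.8°] simple-harmonic, h=11: full span → s += 11 → s = 16.0000
seg 5 [233.8°–316°] uniform, h=-8: θ=299.6° here. β=65.8, B=82.2. -8·65.8/82.2 = -6.4039 → s = 9.5961
seg 5 [233.8°–316°] uniform, h=-8: full span → s += -8 → s = 8.0000
seg 6 [316°–360°] uniform, h=-8: θ=319.2° here. β=3.2, B=44. -8·3.2/44 = -0.5818 → s = 7.4182
seg 6 [316°–360°] uniform, h=-8: θ=330.4° here. β=14.4, B=44. -8·14.4/44 = -2.6182 → s = 5.3818
seg 6 [316°–360°] uniform, h=-8: θ=343.9° here. β=27.9, B=44. -8·27.9/44 = -5.0727 → s = 2.9273
θ=299.6°: R = R0 + s = 42 + 9.5961 = 51.5961
θ=319.2°: R = R0 + s = 42 + 7.4182 = 49.4182
θ=330.4°: R = R0 + s = 42 + 5.3818 = 47.3818
θ=343.9°: R = R0 + s = 42 + 2.9273 = 44.9273

θ=299.6°: 51.5961
θ=319.2°: 49.4182
θ=330.4°: 47.3818
θ=343.9°: 44.9273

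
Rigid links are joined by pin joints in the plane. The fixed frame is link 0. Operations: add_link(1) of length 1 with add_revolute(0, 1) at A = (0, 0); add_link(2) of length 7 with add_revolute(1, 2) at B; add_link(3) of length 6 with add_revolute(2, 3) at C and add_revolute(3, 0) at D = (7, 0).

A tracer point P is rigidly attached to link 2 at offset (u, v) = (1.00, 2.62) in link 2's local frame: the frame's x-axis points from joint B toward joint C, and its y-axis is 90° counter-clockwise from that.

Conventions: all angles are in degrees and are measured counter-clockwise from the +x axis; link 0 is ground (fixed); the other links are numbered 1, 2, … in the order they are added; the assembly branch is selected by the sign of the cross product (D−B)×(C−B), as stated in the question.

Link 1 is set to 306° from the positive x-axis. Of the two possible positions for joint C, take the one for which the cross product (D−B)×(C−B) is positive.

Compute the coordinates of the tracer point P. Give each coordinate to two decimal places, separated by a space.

A=(0,0), D=(7.00,0)
B = A + 1.00·(cos306°, sin306°) = (0.5878, -0.8090)
|BD| = 6.4630
circle(B,7.00) ∩ circle(D,6.00): a=4.2372, h=5.5719
  candidates: C₊=(4.0942,5.2494) cross=36.011; C₋=(5.4892,-5.8067) cross=-36.011
  branch + wants cross > 0 → take C=(4.0942,5.2494) (cross=36.011)
ex = (C−B)/|BC| = (0.5009,0.8655); ey = (-0.8655,0.5009)
P = B + 1.00·ex + 2.62·ey = (-1.1789,1.3689)

-1.18 1.37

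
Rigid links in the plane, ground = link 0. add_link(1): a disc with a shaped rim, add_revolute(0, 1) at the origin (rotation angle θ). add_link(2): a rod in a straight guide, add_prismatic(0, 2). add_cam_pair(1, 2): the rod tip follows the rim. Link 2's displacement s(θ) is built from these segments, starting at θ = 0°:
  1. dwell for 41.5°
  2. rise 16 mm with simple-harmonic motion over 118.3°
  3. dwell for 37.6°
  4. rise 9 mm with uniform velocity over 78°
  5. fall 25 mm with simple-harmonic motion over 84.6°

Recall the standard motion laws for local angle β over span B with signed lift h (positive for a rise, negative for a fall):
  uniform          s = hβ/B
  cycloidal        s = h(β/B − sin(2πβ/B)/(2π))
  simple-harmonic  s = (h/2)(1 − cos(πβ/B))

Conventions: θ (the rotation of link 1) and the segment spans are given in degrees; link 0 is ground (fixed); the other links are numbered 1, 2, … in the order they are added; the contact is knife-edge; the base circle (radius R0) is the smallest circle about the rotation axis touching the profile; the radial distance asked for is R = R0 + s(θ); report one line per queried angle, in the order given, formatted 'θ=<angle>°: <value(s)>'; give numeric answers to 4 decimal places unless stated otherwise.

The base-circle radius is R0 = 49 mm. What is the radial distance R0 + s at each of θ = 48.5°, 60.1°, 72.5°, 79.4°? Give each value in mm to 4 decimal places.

segment 1 (0° to 41.5°, dwell): s unchanged at 0.0000
θ = 48.5° falls in segment 2 (41.5° to 159.8°, simple-harmonic, h = 16): β = 48.5 − 41.5 = 7°, B = 118.3°; Δs = 16/2·(1 − cos(π·0.0592)) = 0.1378; s = 0.0000 + 0.1378 = 0.1378
θ = 60.1° falls in segment 2 (41.5° to 159.8°, simple-harmonic, h = 16): β = 60.1 − 41.5 = 18.6°, B = 118.3°; Δs = 16/2·(1 − cos(π·0.1572)) = 0.9562; s = 0.0000 + 0.9562 = 0.9562
θ = 72.5° falls in segment 2 (41.5° to 159.8°, simple-harmonic, h = 16): β = 72.5 − 41.5 = 31°, B = 118.3°; Δs = 16/2·(1 − cos(π·0.2620)) = 2.5612; s = 0.0000 + 2.5612 = 2.5612
θ = 79.4° falls in segment 2 (41.5° to 159.8°, simple-harmonic, h = 16): β = 79.4 − 41.5 = 37.9°, B = 118.3°; Δs = 16/2·(1 − cos(π·0.3204)) = 3.7213; s = 0.0000 + 3.7213 = 3.7213
θ=48.5°: R = R0 + s = 49 + 0.1378 = 49.1378
θ=60.1°: R = R0 + s = 49 + 0.9562 = 49.9562
θ=72.5°: R = R0 + s = 49 + 2.5612 = 51.5612
θ=79.4°: R = R0 + s = 49 + 3.7213 = 52.7213

θ=48.5°: 49.1378
θ=60.1°: 49.9562
θ=72.5°: 51.5612
θ=79.4°: 52.7213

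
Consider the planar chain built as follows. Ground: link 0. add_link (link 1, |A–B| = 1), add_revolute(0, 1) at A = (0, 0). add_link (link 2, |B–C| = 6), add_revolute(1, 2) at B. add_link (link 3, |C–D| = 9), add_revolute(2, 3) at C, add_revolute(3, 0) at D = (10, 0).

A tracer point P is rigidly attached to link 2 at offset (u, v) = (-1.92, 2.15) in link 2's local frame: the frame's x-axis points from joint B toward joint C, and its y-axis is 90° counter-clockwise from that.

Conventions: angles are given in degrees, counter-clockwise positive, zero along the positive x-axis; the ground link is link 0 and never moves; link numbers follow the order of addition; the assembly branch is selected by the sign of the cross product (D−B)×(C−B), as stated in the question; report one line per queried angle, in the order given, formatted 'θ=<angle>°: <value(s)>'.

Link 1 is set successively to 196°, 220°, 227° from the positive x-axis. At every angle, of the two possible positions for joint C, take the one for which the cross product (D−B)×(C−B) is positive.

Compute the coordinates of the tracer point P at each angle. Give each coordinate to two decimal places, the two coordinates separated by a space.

A=(0,0), D=(10.00,0)
θ=196°: B = A + 1.00·(cos196°, sin196°) = (-0.9613, -0.2756)
θ=196°: |BD| = 10.9647
θ=196°: circle(B,6.00) ∩ circle(D,9.00): a=3.4303, h=4.9227
θ=196°:   candidates: C₊=(2.3442,4.7317) cross=53.976; C₋=(2.5917,-5.1105) cross=-53.976
θ=196°:   branch + wants cross > 0 → take C=(2.3442,4.7317) (cross=53.976)
θ=196°: ex = (C−B)/|BC| = (0.5509,0.8346); ey = (-0.8346,0.5509)
θ=196°: P = B + -1.92·ex + 2.15·ey = (-3.8133,-0.6935)
θ=220°: B = A + 1.00·(cos220°, sin220°) = (-0.7660, -0.6428)
θ=220°: |BD| = 10.7852
θ=220°: circle(B,6.00) ∩ circle(D,9.00): a=3.3064, h=5.0068
θ=220°:   candidates: C₊=(2.2361,4.5521) cross=53.999; C₋=(2.8329,-5.4436) cross=-53.999
θ=220°:   branch + wants cross > 0 → take C=(2.2361,4.5521) (cross=53.999)
θ=220°: ex = (C−B)/|BC| = (0.5004,0.8658); ey = (-0.8658,0.5004)
θ=220°: P = B + -1.92·ex + 2.15·ey = (-3.5882,-1.2294)
θ=227°: B = A + 1.00·(cos227°, sin227°) = (-0.6820, -0.7314)
θ=227°: |BD| = 10.7070
θ=227°: circle(B,6.00) ∩ circle(D,9.00): a=3.2521, h=5.0422
θ=227°:   candidates: C₊=(2.2181,4.5212) cross=53.987; C₋=(2.9069,-5.5397) cross=-53.987
θ=227°:   branch + wants cross > 0 → take C=(2.2181,4.5212) (cross=53.987)
θ=227°: ex = (C−B)/|BC| = (0.4833,0.8754); ey = (-0.8754,0.4833)
θ=227°: P = B + -1.92·ex + 2.15·ey = (-3.4922,-1.3730)

θ=196°: -3.81 -0.69
θ=220°: -3.59 -1.23
θ=227°: -3.49 -1.37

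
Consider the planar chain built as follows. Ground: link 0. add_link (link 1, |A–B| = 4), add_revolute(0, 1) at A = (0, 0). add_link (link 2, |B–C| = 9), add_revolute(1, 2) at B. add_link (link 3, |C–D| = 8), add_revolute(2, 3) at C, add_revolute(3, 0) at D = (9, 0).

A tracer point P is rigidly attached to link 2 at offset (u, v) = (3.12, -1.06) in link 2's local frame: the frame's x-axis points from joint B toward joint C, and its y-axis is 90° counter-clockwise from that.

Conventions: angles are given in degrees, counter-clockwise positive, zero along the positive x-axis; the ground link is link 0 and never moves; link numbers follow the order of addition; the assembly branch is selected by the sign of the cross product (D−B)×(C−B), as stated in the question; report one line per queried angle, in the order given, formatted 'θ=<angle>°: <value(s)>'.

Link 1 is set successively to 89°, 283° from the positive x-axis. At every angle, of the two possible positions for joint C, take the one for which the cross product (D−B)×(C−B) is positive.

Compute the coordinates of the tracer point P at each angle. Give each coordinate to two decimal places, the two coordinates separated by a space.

A=(0,0), D=(9.00,0)
θ=89°: B = A + 4.00·(cos89°, sin89°) = (0.0698, 3.9994)
θ=89°: |BD| = 9.7849
θ=89°: circle(B,9.00) ∩ circle(D,8.00): a=5.7611, h=6.9144
θ=89°:   candidates: C₊=(8.1539,7.9551) cross=67.657; C₋=(2.5016,-4.6659) cross=-67.657
θ=89°:   branch + wants cross > 0 → take C=(8.1539,7.9551) (cross=67.657)
θ=89°: ex = (C−B)/|BC| = (0.8982,0.4395); ey = (-0.4395,0.8982)
θ=89°: P = B + 3.12·ex + -1.06·ey = (3.3382,4.4186)
θ=283°: B = A + 4.00·(cos283°, sin283°) = (0.8998, -3.8975)
θ=283°: |BD| = 8.9891
θ=283°: circle(B,9.00) ∩ circle(D,8.00): a=5.4401, h=7.1697
θ=283°:   candidates: C₊=(2.6933,4.9220) cross=64.449; C₋=(8.9106,-7.9995) cross=-64.449
θ=283°:   branch + wants cross > 0 → take C=(2.6933,4.9220) (cross=64.449)
θ=283°: ex = (C−B)/|BC| = (0.1993,0.9799); ey = (-0.9799,0.1993)
θ=283°: P = B + 3.12·ex + -1.06·ey = (2.5603,-1.0513)

θ=89°: 3.34 4.42
θ=283°: 2.56 -1.05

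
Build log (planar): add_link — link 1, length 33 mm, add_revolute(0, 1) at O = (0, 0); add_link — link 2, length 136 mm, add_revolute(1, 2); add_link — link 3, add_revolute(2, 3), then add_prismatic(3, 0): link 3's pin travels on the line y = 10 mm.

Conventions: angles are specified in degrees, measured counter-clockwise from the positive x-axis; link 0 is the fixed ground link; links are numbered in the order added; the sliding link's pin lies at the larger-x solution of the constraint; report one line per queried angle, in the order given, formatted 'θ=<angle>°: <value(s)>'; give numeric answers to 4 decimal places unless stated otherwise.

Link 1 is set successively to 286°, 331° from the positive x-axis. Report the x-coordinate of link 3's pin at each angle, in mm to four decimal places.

geometry: r = 33 mm, L = 136 mm, e = 10 mm
θ=286°: crank pin P = (r cos θ, r sin θ) = (9.096033, -31.721636)
θ=286°: h = r sin θ − e = -31.721636 − 10 = -41.721636
θ=286°: x = r cos θ + √(L² − h²) = 9.096033 + 129.442285 = 138.538318
θ=331°: crank pin P = (r cos θ, r sin θ) = (28.862450, -15.998717)
θ=331°: h = r sin θ − e = -15.998717 − 10 = -25.998717
θ=331°: x = r cos θ + √(L² − h²) = 28.862450 + 133.491823 = 162.354273

θ=286°: 138.5383
θ=331°: 162.3543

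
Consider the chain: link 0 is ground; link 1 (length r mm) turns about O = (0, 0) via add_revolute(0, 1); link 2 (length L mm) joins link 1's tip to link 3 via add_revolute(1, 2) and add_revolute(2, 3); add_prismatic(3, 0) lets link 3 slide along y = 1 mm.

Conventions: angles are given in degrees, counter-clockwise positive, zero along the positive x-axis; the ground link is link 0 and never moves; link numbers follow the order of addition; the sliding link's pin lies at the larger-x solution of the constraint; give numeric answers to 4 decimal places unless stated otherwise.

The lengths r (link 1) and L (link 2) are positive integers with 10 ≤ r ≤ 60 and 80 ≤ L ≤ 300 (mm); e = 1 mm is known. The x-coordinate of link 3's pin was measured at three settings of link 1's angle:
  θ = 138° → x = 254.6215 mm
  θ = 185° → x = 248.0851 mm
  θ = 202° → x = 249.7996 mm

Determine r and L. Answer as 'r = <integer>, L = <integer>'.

constraint per measurement: (x − r cos θ)² + (r sin θ − e)² = L²
subtracting the θ₁ and θ₂ equations cancels the r² and L² terms:
r = (x₁² − x₂²) / (2[(x₁cos θ₁ + e sin θ₁) − (x₂cos θ₂ + e sin θ₂)]) = 28.0000 → r = 28
L² = (x₁ − r cos θ₁)² + (r sin θ₁ − e)² = 76175.9934 → L = 276.0000 → L = 276
check at θ₃=202°: x = 249.7996 (printed 249.7996) ✓

r = 28, L = 276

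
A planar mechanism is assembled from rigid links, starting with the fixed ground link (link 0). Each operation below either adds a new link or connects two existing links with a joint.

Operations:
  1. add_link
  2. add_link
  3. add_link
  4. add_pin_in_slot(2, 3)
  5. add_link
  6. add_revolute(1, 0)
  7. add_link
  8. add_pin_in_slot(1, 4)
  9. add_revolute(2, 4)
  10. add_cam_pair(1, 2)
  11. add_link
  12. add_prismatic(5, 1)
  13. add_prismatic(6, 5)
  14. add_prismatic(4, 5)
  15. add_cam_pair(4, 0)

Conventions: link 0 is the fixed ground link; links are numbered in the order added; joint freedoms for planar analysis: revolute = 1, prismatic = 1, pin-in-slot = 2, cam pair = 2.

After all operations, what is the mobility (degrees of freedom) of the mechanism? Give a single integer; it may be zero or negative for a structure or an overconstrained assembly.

link 0 = ground. State L|J1|J2 = 1|0|0
+link1  2|0|0
+link2  3|0|0
+link3  4|0|0
PS(2,3) f=2→J2  4|0|1
+link4  5|0|1
R(1,0) f=1→J1  5|1|1
+link5  6|1|1
PS(1,4) f=2→J2  6|1|2
R(2,4) f=1→J1  6|2|2
C(1,2) f=2→J2  6|2|3
+link6  7|2|3
P(5,1) f=1→J1  7|3|3
P(6,5) f=1→J1  7|4|3
P(4,5) f=1→J1  7|5|3
C(4,0) f=2→J2  7|5|4
M = 3(7−1)−2·5−4 = 18−10−4 = 4

M = 4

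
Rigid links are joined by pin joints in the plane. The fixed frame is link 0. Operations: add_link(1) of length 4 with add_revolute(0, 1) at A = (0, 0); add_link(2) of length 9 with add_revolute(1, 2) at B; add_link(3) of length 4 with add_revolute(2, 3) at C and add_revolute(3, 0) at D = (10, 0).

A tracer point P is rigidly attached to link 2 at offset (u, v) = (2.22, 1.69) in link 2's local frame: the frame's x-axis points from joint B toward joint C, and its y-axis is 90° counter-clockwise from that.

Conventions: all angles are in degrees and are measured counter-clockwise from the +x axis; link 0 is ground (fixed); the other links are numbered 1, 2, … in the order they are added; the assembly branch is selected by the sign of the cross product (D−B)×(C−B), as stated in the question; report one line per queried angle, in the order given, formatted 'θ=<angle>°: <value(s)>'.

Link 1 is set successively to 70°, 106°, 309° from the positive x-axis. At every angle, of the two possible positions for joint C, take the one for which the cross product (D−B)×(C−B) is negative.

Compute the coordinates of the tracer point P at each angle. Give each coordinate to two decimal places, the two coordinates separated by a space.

A=(0,0), D=(10.00,0)
θ=70°: B = A + 4.00·(cos70°, sin70°) = (1.3681, 3.7588)
θ=70°: |BD| = 9.4148
θ=70°: circle(B,9.00) ∩ circle(D,4.00): a=8.1594, h=3.7979
θ=70°:   candidates: C₊=(10.3653,3.9833) cross=35.756; C₋=(7.3327,-2.9809) cross=-35.756
θ=70°:   branch - wants cross < 0 → take C=(7.3327,-2.9809) (cross=-35.756)
θ=70°: ex = (C−B)/|BC| = (0.6627,-0.7489); ey = (0.7489,0.6627)
θ=70°: P = B + 2.22·ex + 1.69·ey = (4.1049,3.2164)
θ=106°: B = A + 4.00·(cos106°, sin106°) = (-1.1025, 3.8450)
θ=106°: |BD| = 11.7495
θ=106°: circle(B,9.00) ∩ circle(D,4.00): a=8.6408, h=2.5172
θ=106°:   candidates: C₊=(7.8862,3.3959) cross=29.575; C₋=(6.2387,-1.3612) cross=-29.575
θ=106°:   branch - wants cross < 0 → take C=(6.2387,-1.3612) (cross=-29.575)
θ=106°: ex = (C−B)/|BC| = (0.8157,-0.5785); ey = (0.5785,0.8157)
θ=106°: P = B + 2.22·ex + 1.69·ey = (1.6859,3.9394)
θ=309°: B = A + 4.00·(cos309°, sin309°) = (2.5173, -3.1086)
θ=309°: |BD| = 8.1027
θ=309°: circle(B,9.00) ∩ circle(D,4.00): a=8.0624, h=3.9998
θ=309°:   candidates: C₊=(8.4282,3.6782) cross=32.409; C₋=(11.4972,-3.7092) cross=-32.409
θ=309°:   branch - wants cross < 0 → take C=(11.4972,-3.7092) (cross=-32.409)
θ=309°: ex = (C−B)/|BC| = (0.9978,-0.0667); ey = (0.0667,0.9978)
θ=309°: P = B + 2.22·ex + 1.69·ey = (4.8451,-1.5705)

θ=70°: 4.10 3.22
θ=106°: 1.69 3.94
θ=309°: 4.85 -1.57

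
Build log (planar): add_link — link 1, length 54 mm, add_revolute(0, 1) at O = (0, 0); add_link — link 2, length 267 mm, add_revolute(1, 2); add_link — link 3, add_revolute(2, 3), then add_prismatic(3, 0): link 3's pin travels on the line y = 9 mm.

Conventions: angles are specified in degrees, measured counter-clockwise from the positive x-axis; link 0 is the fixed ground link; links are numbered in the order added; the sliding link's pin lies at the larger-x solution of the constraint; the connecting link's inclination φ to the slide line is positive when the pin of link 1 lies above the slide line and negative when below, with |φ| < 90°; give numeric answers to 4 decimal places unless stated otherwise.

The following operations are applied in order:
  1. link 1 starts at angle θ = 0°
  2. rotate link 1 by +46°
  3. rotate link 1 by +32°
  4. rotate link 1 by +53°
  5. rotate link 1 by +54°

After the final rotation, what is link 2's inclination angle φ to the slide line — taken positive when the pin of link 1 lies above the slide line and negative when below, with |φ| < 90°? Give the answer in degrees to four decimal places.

geometry: r = 54 mm, L = 267 mm, e = 9 mm; θ starts at 0°
rotate link 1 by +46°: θ ← 0° +46° = 46°
rotate link 1 by +32°: θ ← 46° +32° = 78°
rotate link 1 by +53°: θ ← 78° +53° = 131°
rotate link 1 by +54°: θ ← 131° +54° = 185°
h = r sin θ − e = -4.706410 − 9 = -13.706410
sin φ = h / L = -13.706410 / 267 = -0.05133487
φ = arcsin(-0.05133487) = -2.942565°

-2.9426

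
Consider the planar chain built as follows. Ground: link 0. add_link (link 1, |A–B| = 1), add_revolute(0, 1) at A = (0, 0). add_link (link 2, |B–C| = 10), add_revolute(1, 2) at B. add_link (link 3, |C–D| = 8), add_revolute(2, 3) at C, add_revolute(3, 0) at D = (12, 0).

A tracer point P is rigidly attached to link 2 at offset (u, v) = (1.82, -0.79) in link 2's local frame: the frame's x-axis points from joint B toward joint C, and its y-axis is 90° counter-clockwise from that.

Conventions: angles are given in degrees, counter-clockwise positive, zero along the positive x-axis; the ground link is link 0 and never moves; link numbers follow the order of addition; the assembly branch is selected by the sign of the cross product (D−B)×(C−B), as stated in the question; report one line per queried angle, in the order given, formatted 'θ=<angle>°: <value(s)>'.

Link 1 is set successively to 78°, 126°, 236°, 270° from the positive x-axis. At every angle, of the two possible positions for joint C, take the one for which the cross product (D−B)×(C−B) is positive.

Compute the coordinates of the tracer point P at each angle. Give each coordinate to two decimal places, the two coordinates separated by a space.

A=(0,0), D=(12.00,0)
θ=78°: B = A + 1.00·(cos78°, sin78°) = (0.2079, 0.9781)
θ=78°: |BD| = 11.8326
θ=78°: circle(B,10.00) ∩ circle(D,8.00): a=7.4375, h=6.6846
θ=78°:   candidates: C₊=(8.1726,7.0250) cross=79.096; C₋=(7.0674,-6.2984) cross=-79.096
θ=78°:   branch + wants cross > 0 → take C=(8.1726,7.0250) (cross=79.096)
θ=78°: ex = (C−B)/|BC| = (0.7965,0.6047); ey = (-0.6047,0.7965)
θ=78°: P = B + 1.82·ex + -0.79·ey = (2.1352,1.4495)
θ=126°: B = A + 1.00·(cos126°, sin126°) = (-0.5878, 0.8090)
θ=126°: |BD| = 12.6138
θ=126°: circle(B,10.00) ∩ circle(D,8.00): a=7.7339, h=6.3393
θ=126°:   candidates: C₊=(7.5368,6.6392) cross=79.963; C₋=(6.7236,-6.0133) cross=-79.963
θ=126°:   branch + wants cross > 0 → take C=(7.5368,6.6392) (cross=79.963)
θ=126°: ex = (C−B)/|BC| = (0.8125,0.5830); ey = (-0.5830,0.8125)
θ=126°: P = B + 1.82·ex + -0.79·ey = (1.3515,1.2283)
θ=236°: B = A + 1.00·(cos236°, sin236°) = (-0.5592, -0.8290)
θ=236°: |BD| = 12.5865
θ=236°: circle(B,10.00) ∩ circle(D,8.00): a=7.7234, h=6.3521
θ=236°:   candidates: C₊=(6.7290,6.0180) cross=79.951; C₋=(7.5658,-6.6587) cross=-79.951
θ=236°:   branch + wants cross > 0 → take C=(6.7290,6.0180) (cross=79.951)
θ=236°: ex = (C−B)/|BC| = (0.7288,0.6847); ey = (-0.6847,0.7288)
θ=236°: P = B + 1.82·ex + -0.79·ey = (1.3082,-0.1586)
θ=270°: B = A + 1.00·(cos270°, sin270°) = (-0.0000, -1.0000)
θ=270°: |BD| = 12.0416
θ=270°: circle(B,10.00) ∩ circle(D,8.00): a=7.5156, h=6.5966
θ=270°:   candidates: C₊=(6.9418,6.1980) cross=79.434; C₋=(8.0375,-6.9497) cross=-79.434
θ=270°:   branch + wants cross > 0 → take C=(6.9418,6.1980) (cross=79.434)
θ=270°: ex = (C−B)/|BC| = (0.6942,0.7198); ey = (-0.7198,0.6942)
θ=270°: P = B + 1.82·ex + -0.79·ey = (1.8321,-0.2384)

θ=78°: 2.14 1.45
θ=126°: 1.35 1.23
θ=236°: 1.31 -0.16
θ=270°: 1.83 -0.24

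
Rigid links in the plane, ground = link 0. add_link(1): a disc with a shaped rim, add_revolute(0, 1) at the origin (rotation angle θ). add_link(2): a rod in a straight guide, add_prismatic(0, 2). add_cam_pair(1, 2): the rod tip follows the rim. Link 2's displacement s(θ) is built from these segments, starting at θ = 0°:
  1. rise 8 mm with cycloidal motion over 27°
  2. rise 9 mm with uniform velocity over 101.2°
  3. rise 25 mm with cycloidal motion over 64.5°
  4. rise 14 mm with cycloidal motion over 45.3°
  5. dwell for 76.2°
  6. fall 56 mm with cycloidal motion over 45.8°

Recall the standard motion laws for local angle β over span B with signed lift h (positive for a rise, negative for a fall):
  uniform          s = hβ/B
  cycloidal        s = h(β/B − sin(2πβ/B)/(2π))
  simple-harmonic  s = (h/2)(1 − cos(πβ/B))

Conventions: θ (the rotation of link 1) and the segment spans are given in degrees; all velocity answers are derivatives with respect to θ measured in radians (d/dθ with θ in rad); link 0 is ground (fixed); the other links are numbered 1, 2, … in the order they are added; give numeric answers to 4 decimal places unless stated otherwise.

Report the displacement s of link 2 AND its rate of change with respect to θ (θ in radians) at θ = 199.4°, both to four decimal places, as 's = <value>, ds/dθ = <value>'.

segment 1 (0° to 27°, cycloidal, h = 8) is passed completely: s = 0.0000 + (8) = 8.0000
segment 2 (27° to 128.2°, uniform, h = 9) is passed completely: s = 8.0000 + (9) = 17.0000
segment 3 (128.2° to 192.7°, cycloidal, h = 25) is passed completely: s = 17.0000 + (25) = 42.0000
θ = 199.4° falls in segment 4 (192.7° to 238°, cycloidal, h = 14): β = 199.4 − 192.7 = 6.7°, B = 45.3°; Δs = 14·(0.1479 − sin(2π·0.1479)/(2π)) = 0.2854; s = 42.0000 + 0.2854 = 42.2854
velocity in seg [192.7°–238°] (cycloidal), θ in radians: β = 6.7° = 0.1169 rad, B = 45.3° = 0.7906 rad; ds/dθ = (h/B)(1 − cos(2πβ/B)) = (14/0.7906)(1 − cos(2π·0.1479)) = 7.111359 mm/rad

s = 42.2854, ds/dθ = 7.1114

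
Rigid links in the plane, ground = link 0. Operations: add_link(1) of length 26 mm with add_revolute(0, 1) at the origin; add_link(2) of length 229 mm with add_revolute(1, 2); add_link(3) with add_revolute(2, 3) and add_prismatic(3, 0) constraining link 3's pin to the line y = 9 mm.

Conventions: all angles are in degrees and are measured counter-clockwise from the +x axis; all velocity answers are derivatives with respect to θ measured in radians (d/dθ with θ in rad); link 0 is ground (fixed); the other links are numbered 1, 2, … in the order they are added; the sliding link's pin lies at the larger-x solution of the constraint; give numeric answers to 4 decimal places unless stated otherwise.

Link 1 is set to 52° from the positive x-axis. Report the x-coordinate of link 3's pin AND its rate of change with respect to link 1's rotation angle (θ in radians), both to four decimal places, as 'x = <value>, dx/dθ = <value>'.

geometry: r = 26 mm, L = 229 mm, e = 9 mm
crank pin P = (r cos θ, r sin θ) = (16.007198, 20.488280)
h = r sin θ − e = 20.488280 − 9 = 11.488280
x = r cos θ + √(L² − h²) = 16.007198 + 228.711651 = 244.718850
dx/dθ = −r sin θ − h·r cos θ/√(L² − h²) (θ in radians; h = 11.488280) = -21.292328

x = 244.7188, dx/dθ = -21.2923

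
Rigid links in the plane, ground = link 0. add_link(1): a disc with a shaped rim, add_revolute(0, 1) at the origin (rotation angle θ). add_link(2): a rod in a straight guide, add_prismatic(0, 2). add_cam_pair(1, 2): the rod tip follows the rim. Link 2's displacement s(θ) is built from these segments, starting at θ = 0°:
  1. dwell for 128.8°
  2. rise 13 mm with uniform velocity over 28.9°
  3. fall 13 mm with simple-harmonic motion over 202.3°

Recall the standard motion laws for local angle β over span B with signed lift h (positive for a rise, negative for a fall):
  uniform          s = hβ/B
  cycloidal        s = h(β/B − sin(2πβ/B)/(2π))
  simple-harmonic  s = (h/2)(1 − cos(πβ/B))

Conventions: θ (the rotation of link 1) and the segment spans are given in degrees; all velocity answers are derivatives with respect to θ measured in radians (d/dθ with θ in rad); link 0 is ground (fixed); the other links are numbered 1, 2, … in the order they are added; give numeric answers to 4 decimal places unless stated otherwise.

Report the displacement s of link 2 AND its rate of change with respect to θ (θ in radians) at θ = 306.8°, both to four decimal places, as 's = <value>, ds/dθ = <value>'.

segment 1 (0° to 128.8°, dwell): s unchanged at 0.0000
segment 2 (128.8° to 157.7°, uniform, h = 13) is passed completely: s = 0.0000 + (13) = 13.0000
θ = 306.8° falls in segment 3 (157.7° to 360°, simple-harmonic, h = -13): β = 306.8 − 157.7 = 149.1°, B = 202.3°; Δs = -13/2·(1 − cos(π·0.7370)) = -10.9051; s = 13.0000 − 10.9051 = 2.0949
velocity in seg [157.7°–360°] (simple-harmonic), θ in radians: β = 149.1° = 2.6023 rad, B = 202.3° = 3.5308 rad; ds/dθ = (πh/(2B)) sin(πβ/B) = (π·(-13)/(2·3.5308)) sin(π·0.7370) = -4.252810 mm/rad

s = 2.0949, ds/dθ = -4.2528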